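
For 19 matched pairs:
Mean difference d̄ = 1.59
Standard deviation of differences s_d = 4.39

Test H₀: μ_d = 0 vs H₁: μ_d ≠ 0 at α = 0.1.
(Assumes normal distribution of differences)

Answer: t = 1.5788, fail to reject H₀

Derivation:
df = n - 1 = 18
SE = s_d/√n = 4.39/√19 = 1.0071
t = d̄/SE = 1.59/1.0071 = 1.5788
Critical value: t_{0.05,18} = ±1.734
p-value ≈ 0.1318
Decision: fail to reject H₀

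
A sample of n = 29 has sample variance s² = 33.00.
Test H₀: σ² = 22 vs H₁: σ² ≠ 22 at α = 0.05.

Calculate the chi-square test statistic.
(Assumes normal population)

Answer: χ² = 42.0000, fail to reject H₀

Derivation:
df = n - 1 = 28
χ² = (n-1)s²/σ₀² = 28×33.00/22 = 42.0000
Critical values: χ²_{0.975,28} = 15.308, χ²_{0.025,28} = 44.461
Rejection region: χ² < 15.308 or χ² > 44.461
Decision: fail to reject H₀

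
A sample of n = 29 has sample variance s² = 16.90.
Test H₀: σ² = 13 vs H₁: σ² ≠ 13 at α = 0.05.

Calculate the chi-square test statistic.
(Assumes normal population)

df = n - 1 = 28
χ² = (n-1)s²/σ₀² = 28×16.90/13 = 36.4000
Critical values: χ²_{0.975,28} = 15.308, χ²_{0.025,28} = 44.461
Rejection region: χ² < 15.308 or χ² > 44.461
Decision: fail to reject H₀

Answer: χ² = 36.4000, fail to reject H₀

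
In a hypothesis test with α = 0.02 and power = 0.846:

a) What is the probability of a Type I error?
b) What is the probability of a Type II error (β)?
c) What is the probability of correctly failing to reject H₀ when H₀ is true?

a) Type I error probability = α = 0.02
b) Power = P(reject H₀ | H₁ true) = 1 - β = 0.846, so Type II error probability = β = 1 - Power = 0.154
c) P(fail to reject H₀ | H₀ true) = 1 - α = 0.98

Answer: a) 0.02, b) 0.154, c) 0.98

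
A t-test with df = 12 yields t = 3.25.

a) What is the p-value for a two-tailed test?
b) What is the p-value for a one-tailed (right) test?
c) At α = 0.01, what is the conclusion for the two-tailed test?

Answer: a) 0.0070, b) 0.0035, c) reject H₀

Derivation:
Using t-distribution with df = 12:
a) Two-tailed: p = 2×P(T > 3.25) = 0.0070
b) One-tailed: p = P(T > 3.25) = 0.0035
c) 0.0070 < 0.01, reject H₀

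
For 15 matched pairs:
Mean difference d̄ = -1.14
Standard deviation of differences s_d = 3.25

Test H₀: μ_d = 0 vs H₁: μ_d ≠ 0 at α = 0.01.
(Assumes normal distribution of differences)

df = n - 1 = 14
SE = s_d/√n = 3.25/√15 = 0.8391
t = d̄/SE = -1.14/0.8391 = -1.3586
Critical value: t_{0.005,14} = ±2.977
p-value ≈ 0.1958
Decision: fail to reject H₀

Answer: t = -1.3586, fail to reject H₀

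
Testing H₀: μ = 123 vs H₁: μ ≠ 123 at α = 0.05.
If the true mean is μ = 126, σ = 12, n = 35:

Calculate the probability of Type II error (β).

Answer: β ≈ 0.6844

Derivation:
SE = σ/√n = 12/√35 = 2.0284
Critical values: μ₀ ± z_0.025×SE = 123 ± 1.960×2.0284
Acceptance region: (119.0243, 126.9757)
Under H₁ (μ = 126): z_high = (126.9757 - 126)/2.0284 = 0.4810, z_low = (119.0243 - 126)/2.0284 = -3.4390
β = P(not reject | H₁) = Φ(0.4810) - Φ(-3.4390) ≈ 0.6844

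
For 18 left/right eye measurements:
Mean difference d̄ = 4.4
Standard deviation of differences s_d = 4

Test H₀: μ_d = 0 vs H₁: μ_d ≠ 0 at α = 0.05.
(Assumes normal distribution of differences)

Answer: t = 4.6669, reject H₀

Derivation:
df = n - 1 = 17
SE = s_d/√n = 4/√18 = 0.9428
t = d̄/SE = 4.4/0.9428 = 4.6669
Critical value: t_{0.025,17} = ±2.110
p-value ≈ 0.0002
Decision: reject H₀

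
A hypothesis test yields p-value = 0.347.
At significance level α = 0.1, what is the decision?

Compare p-value to α:
0.347 ≥ 0.1
Decision: fail to reject H₀

Answer: fail to reject H₀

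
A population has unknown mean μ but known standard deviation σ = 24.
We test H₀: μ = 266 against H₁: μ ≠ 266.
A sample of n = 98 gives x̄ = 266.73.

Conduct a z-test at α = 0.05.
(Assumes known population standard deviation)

Standard error: SE = σ/√n = 24/√98 = 2.4244
z-statistic: z = (x̄ - μ₀)/SE = (266.73 - 266)/2.4244 = 0.3011
Critical value: ±1.960
p-value = 0.7633
Decision: fail to reject H₀

Answer: z = 0.3011, fail to reject H₀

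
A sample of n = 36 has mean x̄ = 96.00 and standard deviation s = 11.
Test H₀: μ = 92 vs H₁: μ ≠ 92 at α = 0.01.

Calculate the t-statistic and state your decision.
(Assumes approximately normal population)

Answer: t = 2.1819, fail to reject H₀

Derivation:
df = n - 1 = 35
SE = s/√n = 11/√36 = 1.8333
t = (x̄ - μ₀)/SE = (96.00 - 92)/1.8333 = 2.1819
Critical value: t_{0.005,35} = ±2.724
p-value ≈ 0.0359
Decision: fail to reject H₀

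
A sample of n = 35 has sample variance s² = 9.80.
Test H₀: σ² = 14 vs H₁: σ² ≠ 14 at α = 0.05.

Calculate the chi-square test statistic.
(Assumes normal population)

Answer: χ² = 23.8000, fail to reject H₀

Derivation:
df = n - 1 = 34
χ² = (n-1)s²/σ₀² = 34×9.80/14 = 23.8000
Critical values: χ²_{0.975,34} = 19.806, χ²_{0.025,34} = 51.966
Rejection region: χ² < 19.806 or χ² > 51.966
Decision: fail to reject H₀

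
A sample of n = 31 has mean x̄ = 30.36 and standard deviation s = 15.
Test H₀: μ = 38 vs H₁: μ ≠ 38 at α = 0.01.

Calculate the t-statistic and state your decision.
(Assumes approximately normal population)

Answer: t = -2.8358, reject H₀

Derivation:
df = n - 1 = 30
SE = s/√n = 15/√31 = 2.6941
t = (x̄ - μ₀)/SE = (30.36 - 38)/2.6941 = -2.8358
Critical value: t_{0.005,30} = ±2.750
p-value ≈ 0.0081
Decision: reject H₀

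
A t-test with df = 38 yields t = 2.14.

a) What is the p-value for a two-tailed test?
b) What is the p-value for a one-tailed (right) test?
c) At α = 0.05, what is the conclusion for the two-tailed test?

Using t-distribution with df = 38:
a) Two-tailed: p = 2×P(T > 2.14) = 0.0388
b) One-tailed: p = P(T > 2.14) = 0.0194
c) 0.0388 < 0.05, reject H₀

Answer: a) 0.0388, b) 0.0194, c) reject H₀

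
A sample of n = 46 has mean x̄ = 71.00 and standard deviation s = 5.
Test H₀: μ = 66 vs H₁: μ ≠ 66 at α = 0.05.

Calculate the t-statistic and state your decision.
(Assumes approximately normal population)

df = n - 1 = 45
SE = s/√n = 5/√46 = 0.7372
t = (x̄ - μ₀)/SE = (71.00 - 66)/0.7372 = 6.7824
Critical value: t_{0.025,45} = ±2.014
p-value < 0.0001
Decision: reject H₀

Answer: t = 6.7824, reject H₀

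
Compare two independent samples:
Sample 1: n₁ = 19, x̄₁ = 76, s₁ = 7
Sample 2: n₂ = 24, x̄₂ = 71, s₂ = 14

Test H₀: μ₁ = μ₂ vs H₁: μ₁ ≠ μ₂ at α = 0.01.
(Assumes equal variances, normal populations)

Pooled variance: s²_p = [18×7² + 23×14²]/(41) = 131.4634
s_p = 11.4657
SE = s_p×√(1/n₁ + 1/n₂) = 11.4657×√(1/19 + 1/24) = 3.5209
t = (x̄₁ - x̄₂)/SE = (76 - 71)/3.5209 = 1.4201
df = 41, t-critical = ±2.701
Decision: fail to reject H₀

Answer: t = 1.4201, fail to reject H₀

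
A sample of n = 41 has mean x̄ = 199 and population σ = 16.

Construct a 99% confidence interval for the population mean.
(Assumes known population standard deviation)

Confidence level: 99%, α = 0.01
z_0.005 = 2.576
SE = σ/√n = 16/√41 = 2.4988
Margin of error = 2.576 × 2.4988 = 6.4369
CI: x̄ ± margin = 199 ± 6.4369
CI: (192.5631, 205.4369)

Answer: (192.5631, 205.4369)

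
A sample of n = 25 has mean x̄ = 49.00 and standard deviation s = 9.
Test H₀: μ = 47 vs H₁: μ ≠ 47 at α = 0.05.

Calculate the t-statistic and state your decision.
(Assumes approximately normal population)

df = n - 1 = 24
SE = s/√n = 9/√25 = 1.8000
t = (x̄ - μ₀)/SE = (49.00 - 47)/1.8000 = 1.1111
Critical value: t_{0.025,24} = ±2.064
p-value ≈ 0.2775
Decision: fail to reject H₀

Answer: t = 1.1111, fail to reject H₀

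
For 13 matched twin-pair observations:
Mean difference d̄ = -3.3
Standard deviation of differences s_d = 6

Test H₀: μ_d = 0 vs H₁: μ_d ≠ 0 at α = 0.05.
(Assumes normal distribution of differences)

df = n - 1 = 12
SE = s_d/√n = 6/√13 = 1.6641
t = d̄/SE = -3.3/1.6641 = -1.9831
Critical value: t_{0.025,12} = ±2.179
p-value ≈ 0.0707
Decision: fail to reject H₀

Answer: t = -1.9831, fail to reject H₀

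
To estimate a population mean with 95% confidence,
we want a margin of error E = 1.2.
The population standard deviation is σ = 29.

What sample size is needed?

z_0.025 = 1.960
n = (z×σ/E)² = (1.960×29/1.2)²
n = 2243.6011
Round up: n = 2244

Answer: n = 2244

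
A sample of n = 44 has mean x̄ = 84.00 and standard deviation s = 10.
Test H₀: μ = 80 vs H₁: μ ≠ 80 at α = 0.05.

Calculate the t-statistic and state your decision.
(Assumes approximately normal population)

Answer: t = 2.6532, reject H₀

Derivation:
df = n - 1 = 43
SE = s/√n = 10/√44 = 1.5076
t = (x̄ - μ₀)/SE = (84.00 - 80)/1.5076 = 2.6532
Critical value: t_{0.025,43} = ±2.017
p-value ≈ 0.0111
Decision: reject H₀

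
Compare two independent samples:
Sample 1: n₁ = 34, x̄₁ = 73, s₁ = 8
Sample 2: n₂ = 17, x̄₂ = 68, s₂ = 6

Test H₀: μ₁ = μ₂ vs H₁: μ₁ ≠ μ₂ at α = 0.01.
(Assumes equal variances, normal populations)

Answer: t = 2.2726, fail to reject H₀

Derivation:
Pooled variance: s²_p = [33×8² + 16×6²]/(49) = 54.8571
s_p = 7.4066
SE = s_p×√(1/n₁ + 1/n₂) = 7.4066×√(1/34 + 1/17) = 2.2001
t = (x̄₁ - x̄₂)/SE = (73 - 68)/2.2001 = 2.2726
df = 49, t-critical = ±2.680
Decision: fail to reject H₀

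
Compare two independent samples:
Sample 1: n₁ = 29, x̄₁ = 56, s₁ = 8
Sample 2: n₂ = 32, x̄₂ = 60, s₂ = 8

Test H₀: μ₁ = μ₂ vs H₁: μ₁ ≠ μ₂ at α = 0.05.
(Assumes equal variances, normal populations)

Pooled variance: s²_p = [28×8² + 31×8²]/(59) = 64.0000
s_p = 8.0000
SE = s_p×√(1/n₁ + 1/n₂) = 8.0000×√(1/29 + 1/32) = 2.0511
t = (x̄₁ - x̄₂)/SE = (56 - 60)/2.0511 = -1.9502
df = 59, t-critical = ±2.001
Decision: fail to reject H₀

Answer: t = -1.9502, fail to reject H₀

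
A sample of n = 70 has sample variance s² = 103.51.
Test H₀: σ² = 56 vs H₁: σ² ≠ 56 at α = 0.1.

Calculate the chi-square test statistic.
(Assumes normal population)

df = n - 1 = 69
χ² = (n-1)s²/σ₀² = 69×103.51/56 = 127.5391
Critical values: χ²_{0.95,69} = 50.879, χ²_{0.05,69} = 89.391
Rejection region: χ² < 50.879 or χ² > 89.391
Decision: reject H₀

Answer: χ² = 127.5391, reject H₀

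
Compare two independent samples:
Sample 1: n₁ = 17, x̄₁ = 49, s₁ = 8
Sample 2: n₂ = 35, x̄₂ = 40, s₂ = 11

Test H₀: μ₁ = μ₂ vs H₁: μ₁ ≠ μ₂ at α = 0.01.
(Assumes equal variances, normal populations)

Answer: t = 3.0032, reject H₀

Derivation:
Pooled variance: s²_p = [16×8² + 34×11²]/(50) = 102.7600
s_p = 10.1371
SE = s_p×√(1/n₁ + 1/n₂) = 10.1371×√(1/17 + 1/35) = 2.9968
t = (x̄₁ - x̄₂)/SE = (49 - 40)/2.9968 = 3.0032
df = 50, t-critical = ±2.678
Decision: reject H₀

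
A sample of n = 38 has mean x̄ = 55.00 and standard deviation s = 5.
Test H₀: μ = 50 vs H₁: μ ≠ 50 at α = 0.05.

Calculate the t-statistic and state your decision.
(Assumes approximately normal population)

df = n - 1 = 37
SE = s/√n = 5/√38 = 0.8111
t = (x̄ - μ₀)/SE = (55.00 - 50)/0.8111 = 6.1645
Critical value: t_{0.025,37} = ±2.026
p-value < 0.0001
Decision: reject H₀

Answer: t = 6.1645, reject H₀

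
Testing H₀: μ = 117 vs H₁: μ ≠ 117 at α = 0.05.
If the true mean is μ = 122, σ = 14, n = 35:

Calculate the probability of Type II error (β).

Answer: β ≈ 0.4392

Derivation:
SE = σ/√n = 14/√35 = 2.3664
Critical values: μ₀ ± z_0.025×SE = 117 ± 1.960×2.3664
Acceptance region: (112.3619, 121.6381)
Under H₁ (μ = 122): z_high = (121.6381 - 122)/2.3664 = -0.1529, z_low = (112.3619 - 122)/2.3664 = -4.0729
β = P(not reject | H₁) = Φ(-0.1529) - Φ(-4.0729) ≈ 0.4392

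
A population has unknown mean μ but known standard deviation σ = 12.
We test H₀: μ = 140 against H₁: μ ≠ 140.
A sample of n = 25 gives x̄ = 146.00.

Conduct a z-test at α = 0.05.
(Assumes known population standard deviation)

Standard error: SE = σ/√n = 12/√25 = 2.4000
z-statistic: z = (x̄ - μ₀)/SE = (146.00 - 140)/2.4000 = 2.5000
Critical value: ±1.960
p-value = 0.0124
Decision: reject H₀

Answer: z = 2.5000, reject H₀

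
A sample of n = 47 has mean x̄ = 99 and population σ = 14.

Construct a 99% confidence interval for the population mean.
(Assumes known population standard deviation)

Answer: (93.7396, 104.2604)

Derivation:
Confidence level: 99%, α = 0.01
z_0.005 = 2.576
SE = σ/√n = 14/√47 = 2.0421
Margin of error = 2.576 × 2.0421 = 5.2604
CI: x̄ ± margin = 99 ± 5.2604
CI: (93.7396, 104.2604)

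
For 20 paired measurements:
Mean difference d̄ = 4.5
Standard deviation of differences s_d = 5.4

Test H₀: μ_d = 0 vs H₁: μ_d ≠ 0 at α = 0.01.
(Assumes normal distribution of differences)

Answer: t = 3.7267, reject H₀

Derivation:
df = n - 1 = 19
SE = s_d/√n = 5.4/√20 = 1.2075
t = d̄/SE = 4.5/1.2075 = 3.7267
Critical value: t_{0.005,19} = ±2.861
p-value ≈ 0.0014
Decision: reject H₀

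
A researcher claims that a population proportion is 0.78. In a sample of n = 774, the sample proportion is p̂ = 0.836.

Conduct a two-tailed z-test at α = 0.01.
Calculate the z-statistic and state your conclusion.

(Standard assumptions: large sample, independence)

Answer: z = 3.7609, reject H₀

Derivation:
H₀: p = 0.78, H₁: p ≠ 0.78
Standard error: SE = √(p₀(1-p₀)/n) = √(0.78×0.22/774) = 0.014890
z-statistic: z = (p̂ - p₀)/SE = (0.836 - 0.78)/0.014890 = 3.7609
Critical value: z_0.005 = ±2.576
p-value = 0.0002
Decision: reject H₀ at α = 0.01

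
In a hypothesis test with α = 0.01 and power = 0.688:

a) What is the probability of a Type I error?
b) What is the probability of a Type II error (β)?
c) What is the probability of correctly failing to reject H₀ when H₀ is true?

a) Type I error probability = α = 0.01
b) Power = P(reject H₀ | H₁ true) = 1 - β = 0.688, so Type II error probability = β = 1 - Power = 0.312
c) P(fail to reject H₀ | H₀ true) = 1 - α = 0.99

Answer: a) 0.01, b) 0.312, c) 0.99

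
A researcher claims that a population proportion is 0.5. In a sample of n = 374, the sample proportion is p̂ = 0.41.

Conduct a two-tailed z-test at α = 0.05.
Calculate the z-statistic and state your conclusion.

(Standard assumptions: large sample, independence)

Answer: z = -3.4811, reject H₀

Derivation:
H₀: p = 0.5, H₁: p ≠ 0.5
Standard error: SE = √(p₀(1-p₀)/n) = √(0.5×0.5/374) = 0.025854
z-statistic: z = (p̂ - p₀)/SE = (0.41 - 0.5)/0.025854 = -3.4811
Critical value: z_0.025 = ±1.960
p-value = 0.0005
Decision: reject H₀ at α = 0.05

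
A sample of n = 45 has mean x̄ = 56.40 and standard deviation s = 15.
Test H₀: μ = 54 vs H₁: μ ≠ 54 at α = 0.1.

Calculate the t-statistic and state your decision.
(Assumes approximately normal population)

df = n - 1 = 44
SE = s/√n = 15/√45 = 2.2361
t = (x̄ - μ₀)/SE = (56.40 - 54)/2.2361 = 1.0733
Critical value: t_{0.05,44} = ±1.680
p-value ≈ 0.2890
Decision: fail to reject H₀

Answer: t = 1.0733, fail to reject H₀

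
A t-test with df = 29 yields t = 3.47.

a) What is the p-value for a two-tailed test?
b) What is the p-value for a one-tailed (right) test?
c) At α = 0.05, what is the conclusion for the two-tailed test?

Answer: a) 0.0016, b) 0.0008, c) reject H₀

Derivation:
Using t-distribution with df = 29:
a) Two-tailed: p = 2×P(T > 3.47) = 0.0016
b) One-tailed: p = P(T > 3.47) = 0.0008
c) 0.0016 < 0.05, reject H₀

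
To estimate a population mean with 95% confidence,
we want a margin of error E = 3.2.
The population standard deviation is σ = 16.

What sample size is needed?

Answer: n = 97

Derivation:
z_0.025 = 1.960
n = (z×σ/E)² = (1.960×16/3.2)²
n = 96.0400
Round up: n = 97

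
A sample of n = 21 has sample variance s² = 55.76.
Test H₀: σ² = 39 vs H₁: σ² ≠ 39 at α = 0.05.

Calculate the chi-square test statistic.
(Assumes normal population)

df = n - 1 = 20
χ² = (n-1)s²/σ₀² = 20×55.76/39 = 28.5949
Critical values: χ²_{0.975,20} = 9.591, χ²_{0.025,20} = 34.170
Rejection region: χ² < 9.591 or χ² > 34.170
Decision: fail to reject H₀

Answer: χ² = 28.5949, fail to reject H₀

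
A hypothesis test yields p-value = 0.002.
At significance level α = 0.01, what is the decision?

Answer: reject H₀

Derivation:
Compare p-value to α:
0.002 < 0.01
Decision: reject H₀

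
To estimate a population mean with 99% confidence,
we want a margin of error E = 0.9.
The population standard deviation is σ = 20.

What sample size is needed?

z_0.005 = 2.576
n = (z×σ/E)² = (2.576×20/0.9)²
n = 3276.9264
Round up: n = 3277

Answer: n = 3277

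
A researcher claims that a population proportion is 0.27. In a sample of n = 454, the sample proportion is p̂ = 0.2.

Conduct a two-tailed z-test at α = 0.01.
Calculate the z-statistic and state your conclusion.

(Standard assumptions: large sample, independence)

H₀: p = 0.27, H₁: p ≠ 0.27
Standard error: SE = √(p₀(1-p₀)/n) = √(0.27×0.73/454) = 0.020836
z-statistic: z = (p̂ - p₀)/SE = (0.2 - 0.27)/0.020836 = -3.3596
Critical value: z_0.005 = ±2.576
p-value = 0.0008
Decision: reject H₀ at α = 0.01

Answer: z = -3.3596, reject H₀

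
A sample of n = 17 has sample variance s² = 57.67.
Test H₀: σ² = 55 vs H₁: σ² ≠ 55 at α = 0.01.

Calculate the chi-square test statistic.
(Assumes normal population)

df = n - 1 = 16
χ² = (n-1)s²/σ₀² = 16×57.67/55 = 16.7767
Critical values: χ²_{0.995,16} = 5.142, χ²_{0.005,16} = 34.267
Rejection region: χ² < 5.142 or χ² > 34.267
Decision: fail to reject H₀

Answer: χ² = 16.7767, fail to reject H₀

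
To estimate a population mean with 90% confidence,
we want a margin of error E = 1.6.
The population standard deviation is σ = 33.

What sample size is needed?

z_0.05 = 1.645
n = (z×σ/E)² = (1.645×33/1.6)²
n = 1151.1177
Round up: n = 1152

Answer: n = 1152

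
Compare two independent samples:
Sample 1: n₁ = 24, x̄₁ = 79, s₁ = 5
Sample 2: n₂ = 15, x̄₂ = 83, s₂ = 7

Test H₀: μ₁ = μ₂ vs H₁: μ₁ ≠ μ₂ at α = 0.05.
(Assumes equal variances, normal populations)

Pooled variance: s²_p = [23×5² + 14×7²]/(37) = 34.0811
s_p = 5.8379
SE = s_p×√(1/n₁ + 1/n₂) = 5.8379×√(1/24 + 1/15) = 1.9215
t = (x̄₁ - x̄₂)/SE = (79 - 83)/1.9215 = -2.0817
df = 37, t-critical = ±2.026
Decision: reject H₀

Answer: t = -2.0817, reject H₀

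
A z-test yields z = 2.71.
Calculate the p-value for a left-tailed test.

For z = 2.71:
p = P(Z < 2.71) = Φ(2.71) = 0.9966

Answer: p-value ≈ 0.9966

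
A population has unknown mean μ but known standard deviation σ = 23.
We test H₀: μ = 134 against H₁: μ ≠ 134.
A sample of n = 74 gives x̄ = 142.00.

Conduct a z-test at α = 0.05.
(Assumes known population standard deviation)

Standard error: SE = σ/√n = 23/√74 = 2.6737
z-statistic: z = (x̄ - μ₀)/SE = (142.00 - 134)/2.6737 = 2.9921
Critical value: ±1.960
p-value = 0.0028
Decision: reject H₀

Answer: z = 2.9921, reject H₀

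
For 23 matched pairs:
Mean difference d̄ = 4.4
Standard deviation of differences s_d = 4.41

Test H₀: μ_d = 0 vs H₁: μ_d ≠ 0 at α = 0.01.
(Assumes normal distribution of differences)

Answer: t = 4.7852, reject H₀

Derivation:
df = n - 1 = 22
SE = s_d/√n = 4.41/√23 = 0.9195
t = d̄/SE = 4.4/0.9195 = 4.7852
Critical value: t_{0.005,22} = ±2.819
p-value ≈ 0.0001
Decision: reject H₀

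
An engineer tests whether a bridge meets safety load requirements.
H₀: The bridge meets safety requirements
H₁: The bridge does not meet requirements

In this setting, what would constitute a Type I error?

A Type I error (probability α) occurs when we reject a true H₀.
A Type II error (probability β) occurs when we fail to reject a false H₀.

Answer: Unnecessarily closing a safe bridge for repairs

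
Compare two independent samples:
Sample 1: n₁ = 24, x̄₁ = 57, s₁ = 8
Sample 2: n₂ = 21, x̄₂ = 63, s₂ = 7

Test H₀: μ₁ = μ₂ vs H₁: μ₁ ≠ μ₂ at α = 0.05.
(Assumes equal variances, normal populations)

Pooled variance: s²_p = [23×8² + 20×7²]/(43) = 57.0233
s_p = 7.5514
SE = s_p×√(1/n₁ + 1/n₂) = 7.5514×√(1/24 + 1/21) = 2.2564
t = (x̄₁ - x̄₂)/SE = (57 - 63)/2.2564 = -2.6591
df = 43, t-critical = ±2.017
Decision: reject H₀

Answer: t = -2.6591, reject H₀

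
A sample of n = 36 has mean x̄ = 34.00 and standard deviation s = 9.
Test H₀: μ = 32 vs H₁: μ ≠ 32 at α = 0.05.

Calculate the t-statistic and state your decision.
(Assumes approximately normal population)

df = n - 1 = 35
SE = s/√n = 9/√36 = 1.5000
t = (x̄ - μ₀)/SE = (34.00 - 32)/1.5000 = 1.3333
Critical value: t_{0.025,35} = ±2.030
p-value ≈ 0.1910
Decision: fail to reject H₀

Answer: t = 1.3333, fail to reject H₀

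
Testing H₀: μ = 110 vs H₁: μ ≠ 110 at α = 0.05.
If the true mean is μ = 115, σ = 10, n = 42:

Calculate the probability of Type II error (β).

Answer: β ≈ 0.1002

Derivation:
SE = σ/√n = 10/√42 = 1.5430
Critical values: μ₀ ± z_0.025×SE = 110 ± 1.960×1.5430
Acceptance region: (106.9757, 113.0243)
Under H₁ (μ = 115): z_high = (113.0243 - 115)/1.5430 = -1.2804, z_low = (106.9757 - 115)/1.5430 = -5.2005
β = P(not reject | H₁) = Φ(-1.2804) - Φ(-5.2005) ≈ 0.1002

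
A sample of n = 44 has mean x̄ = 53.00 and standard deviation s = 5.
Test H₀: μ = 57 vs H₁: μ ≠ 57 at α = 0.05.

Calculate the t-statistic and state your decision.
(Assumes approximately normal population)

df = n - 1 = 43
SE = s/√n = 5/√44 = 0.7538
t = (x̄ - μ₀)/SE = (53.00 - 57)/0.7538 = -5.3064
Critical value: t_{0.025,43} = ±2.017
p-value < 0.0001
Decision: reject H₀

Answer: t = -5.3064, reject H₀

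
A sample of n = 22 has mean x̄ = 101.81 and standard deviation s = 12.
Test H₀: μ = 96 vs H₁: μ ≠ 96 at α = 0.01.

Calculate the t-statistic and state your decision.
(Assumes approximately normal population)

Answer: t = 2.2710, fail to reject H₀

Derivation:
df = n - 1 = 21
SE = s/√n = 12/√22 = 2.5584
t = (x̄ - μ₀)/SE = (101.81 - 96)/2.5584 = 2.2710
Critical value: t_{0.005,21} = ±2.831
p-value ≈ 0.0338
Decision: fail to reject H₀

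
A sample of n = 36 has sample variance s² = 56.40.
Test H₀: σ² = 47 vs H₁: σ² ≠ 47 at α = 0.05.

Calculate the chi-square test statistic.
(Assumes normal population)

df = n - 1 = 35
χ² = (n-1)s²/σ₀² = 35×56.40/47 = 42.0000
Critical values: χ²_{0.975,35} = 20.569, χ²_{0.025,35} = 53.203
Rejection region: χ² < 20.569 or χ² > 53.203
Decision: fail to reject H₀

Answer: χ² = 42.0000, fail to reject H₀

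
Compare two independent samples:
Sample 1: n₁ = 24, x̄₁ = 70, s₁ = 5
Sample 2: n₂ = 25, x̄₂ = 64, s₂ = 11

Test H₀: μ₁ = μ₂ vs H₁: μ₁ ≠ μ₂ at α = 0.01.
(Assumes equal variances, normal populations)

Pooled variance: s²_p = [23×5² + 24×11²]/(47) = 74.0213
s_p = 8.6036
SE = s_p×√(1/n₁ + 1/n₂) = 8.6036×√(1/24 + 1/25) = 2.4587
t = (x̄₁ - x̄₂)/SE = (70 - 64)/2.4587 = 2.4403
df = 47, t-critical = ±2.685
Decision: fail to reject H₀

Answer: t = 2.4403, fail to reject H₀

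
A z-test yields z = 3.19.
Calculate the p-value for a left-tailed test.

Answer: p-value ≈ 0.9993

Derivation:
For z = 3.19:
p = P(Z < 3.19) = Φ(3.19) = 0.9993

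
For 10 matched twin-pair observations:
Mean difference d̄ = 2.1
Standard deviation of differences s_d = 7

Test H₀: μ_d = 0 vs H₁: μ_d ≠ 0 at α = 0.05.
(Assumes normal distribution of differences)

Answer: t = 0.9487, fail to reject H₀

Derivation:
df = n - 1 = 9
SE = s_d/√n = 7/√10 = 2.2136
t = d̄/SE = 2.1/2.2136 = 0.9487
Critical value: t_{0.025,9} = ±2.262
p-value ≈ 0.3676
Decision: fail to reject H₀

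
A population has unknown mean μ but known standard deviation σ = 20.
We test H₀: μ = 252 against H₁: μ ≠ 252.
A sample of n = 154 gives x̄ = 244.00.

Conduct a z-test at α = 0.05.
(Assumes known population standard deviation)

Standard error: SE = σ/√n = 20/√154 = 1.6116
z-statistic: z = (x̄ - μ₀)/SE = (244.00 - 252)/1.6116 = -4.9640
Critical value: ±1.960
p-value < 0.0001
Decision: reject H₀

Answer: z = -4.9640, reject H₀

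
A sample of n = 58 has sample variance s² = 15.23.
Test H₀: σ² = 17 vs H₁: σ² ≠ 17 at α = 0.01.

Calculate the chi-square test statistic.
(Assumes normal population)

df = n - 1 = 57
χ² = (n-1)s²/σ₀² = 57×15.23/17 = 51.0653
Critical values: χ²_{0.995,57} = 33.248, χ²_{0.005,57} = 88.236
Rejection region: χ² < 33.248 or χ² > 88.236
Decision: fail to reject H₀

Answer: χ² = 51.0653, fail to reject H₀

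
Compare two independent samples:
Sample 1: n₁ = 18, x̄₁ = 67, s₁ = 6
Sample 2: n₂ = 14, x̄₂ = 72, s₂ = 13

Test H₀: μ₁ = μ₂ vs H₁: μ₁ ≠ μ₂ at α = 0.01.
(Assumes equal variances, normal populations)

Pooled variance: s²_p = [17×6² + 13×13²]/(30) = 93.6333
s_p = 9.6764
SE = s_p×√(1/n₁ + 1/n₂) = 9.6764×√(1/18 + 1/14) = 3.4482
t = (x̄₁ - x̄₂)/SE = (67 - 72)/3.4482 = -1.4500
df = 30, t-critical = ±2.750
Decision: fail to reject H₀

Answer: t = -1.4500, fail to reject H₀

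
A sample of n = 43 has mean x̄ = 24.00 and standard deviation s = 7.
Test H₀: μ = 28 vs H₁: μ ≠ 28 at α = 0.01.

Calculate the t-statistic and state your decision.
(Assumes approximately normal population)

df = n - 1 = 42
SE = s/√n = 7/√43 = 1.0675
t = (x̄ - μ₀)/SE = (24.00 - 28)/1.0675 = -3.7471
Critical value: t_{0.005,42} = ±2.698
p-value ≈ 0.0005
Decision: reject H₀

Answer: t = -3.7471, reject H₀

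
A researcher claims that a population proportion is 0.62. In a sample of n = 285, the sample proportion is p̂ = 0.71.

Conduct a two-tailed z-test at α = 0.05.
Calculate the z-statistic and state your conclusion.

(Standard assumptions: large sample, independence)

H₀: p = 0.62, H₁: p ≠ 0.62
Standard error: SE = √(p₀(1-p₀)/n) = √(0.62×0.38/285) = 0.028752
z-statistic: z = (p̂ - p₀)/SE = (0.71 - 0.62)/0.028752 = 3.1302
Critical value: z_0.025 = ±1.960
p-value = 0.0017
Decision: reject H₀ at α = 0.05

Answer: z = 3.1302, reject H₀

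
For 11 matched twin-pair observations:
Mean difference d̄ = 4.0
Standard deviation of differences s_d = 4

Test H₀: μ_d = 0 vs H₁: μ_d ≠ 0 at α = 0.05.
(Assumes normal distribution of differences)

Answer: t = 3.3167, reject H₀

Derivation:
df = n - 1 = 10
SE = s_d/√n = 4/√11 = 1.2060
t = d̄/SE = 4.0/1.2060 = 3.3167
Critical value: t_{0.025,10} = ±2.228
p-value ≈ 0.0078
Decision: reject H₀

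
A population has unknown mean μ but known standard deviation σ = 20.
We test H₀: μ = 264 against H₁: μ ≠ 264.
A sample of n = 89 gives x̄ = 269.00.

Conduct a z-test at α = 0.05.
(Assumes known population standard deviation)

Standard error: SE = σ/√n = 20/√89 = 2.1200
z-statistic: z = (x̄ - μ₀)/SE = (269.00 - 264)/2.1200 = 2.3585
Critical value: ±1.960
p-value = 0.0183
Decision: reject H₀

Answer: z = 2.3585, reject H₀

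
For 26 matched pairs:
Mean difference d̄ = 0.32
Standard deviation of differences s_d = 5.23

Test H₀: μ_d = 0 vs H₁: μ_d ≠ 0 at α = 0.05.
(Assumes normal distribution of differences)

Answer: t = 0.3120, fail to reject H₀

Derivation:
df = n - 1 = 25
SE = s_d/√n = 5.23/√26 = 1.0257
t = d̄/SE = 0.32/1.0257 = 0.3120
Critical value: t_{0.025,25} = ±2.060
p-value ≈ 0.7576
Decision: fail to reject H₀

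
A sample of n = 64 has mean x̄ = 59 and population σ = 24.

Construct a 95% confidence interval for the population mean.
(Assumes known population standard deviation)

Answer: (53.1200, 64.8800)

Derivation:
Confidence level: 95%, α = 0.05
z_0.025 = 1.960
SE = σ/√n = 24/√64 = 3.0000
Margin of error = 1.960 × 3.0000 = 5.8800
CI: x̄ ± margin = 59 ± 5.8800
CI: (53.1200, 64.8800)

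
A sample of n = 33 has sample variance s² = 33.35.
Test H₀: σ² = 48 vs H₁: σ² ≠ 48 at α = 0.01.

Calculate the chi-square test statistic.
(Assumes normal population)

Answer: χ² = 22.2333, fail to reject H₀

Derivation:
df = n - 1 = 32
χ² = (n-1)s²/σ₀² = 32×33.35/48 = 22.2333
Critical values: χ²_{0.995,32} = 15.134, χ²_{0.005,32} = 56.328
Rejection region: χ² < 15.134 or χ² > 56.328
Decision: fail to reject H₀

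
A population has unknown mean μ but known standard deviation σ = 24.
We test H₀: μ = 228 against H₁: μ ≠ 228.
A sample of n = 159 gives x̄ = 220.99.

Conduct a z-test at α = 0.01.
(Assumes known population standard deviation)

Standard error: SE = σ/√n = 24/√159 = 1.9033
z-statistic: z = (x̄ - μ₀)/SE = (220.99 - 228)/1.9033 = -3.6831
Critical value: ±2.576
p-value = 0.0002
Decision: reject H₀

Answer: z = -3.6831, reject H₀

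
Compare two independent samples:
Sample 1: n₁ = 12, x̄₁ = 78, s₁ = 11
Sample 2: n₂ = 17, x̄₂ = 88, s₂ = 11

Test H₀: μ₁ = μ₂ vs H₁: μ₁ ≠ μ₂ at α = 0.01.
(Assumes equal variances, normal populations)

Pooled variance: s²_p = [11×11² + 16×11²]/(27) = 121.0000
s_p = 11.0000
SE = s_p×√(1/n₁ + 1/n₂) = 11.0000×√(1/12 + 1/17) = 4.1474
t = (x̄₁ - x̄₂)/SE = (78 - 88)/4.1474 = -2.4111
df = 27, t-critical = ±2.771
Decision: fail to reject H₀

Answer: t = -2.4111, fail to reject H₀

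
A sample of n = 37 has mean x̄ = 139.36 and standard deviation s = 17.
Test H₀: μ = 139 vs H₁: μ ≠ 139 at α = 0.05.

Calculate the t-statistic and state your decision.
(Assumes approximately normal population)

df = n - 1 = 36
SE = s/√n = 17/√37 = 2.7948
t = (x̄ - μ₀)/SE = (139.36 - 139)/2.7948 = 0.1288
Critical value: t_{0.025,36} = ±2.028
p-value ≈ 0.8982
Decision: fail to reject H₀

Answer: t = 0.1288, fail to reject H₀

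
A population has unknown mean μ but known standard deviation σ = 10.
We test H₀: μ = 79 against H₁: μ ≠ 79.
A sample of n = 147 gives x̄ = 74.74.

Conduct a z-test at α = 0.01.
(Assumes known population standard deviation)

Answer: z = -5.1649, reject H₀

Derivation:
Standard error: SE = σ/√n = 10/√147 = 0.8248
z-statistic: z = (x̄ - μ₀)/SE = (74.74 - 79)/0.8248 = -5.1649
Critical value: ±2.576
p-value < 0.0001
Decision: reject H₀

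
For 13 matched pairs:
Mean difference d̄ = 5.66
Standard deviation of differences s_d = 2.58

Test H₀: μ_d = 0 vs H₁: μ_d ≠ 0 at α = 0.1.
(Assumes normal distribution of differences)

df = n - 1 = 12
SE = s_d/√n = 2.58/√13 = 0.7156
t = d̄/SE = 5.66/0.7156 = 7.9094
Critical value: t_{0.05,12} = ±1.782
p-value < 0.0001
Decision: reject H₀

Answer: t = 7.9094, reject H₀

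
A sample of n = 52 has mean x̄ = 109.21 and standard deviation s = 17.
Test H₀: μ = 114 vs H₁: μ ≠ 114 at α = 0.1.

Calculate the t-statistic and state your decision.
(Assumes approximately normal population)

df = n - 1 = 51
SE = s/√n = 17/√52 = 2.3575
t = (x̄ - μ₀)/SE = (109.21 - 114)/2.3575 = -2.0318
Critical value: t_{0.05,51} = ±1.675
p-value ≈ 0.0474
Decision: reject H₀

Answer: t = -2.0318, reject H₀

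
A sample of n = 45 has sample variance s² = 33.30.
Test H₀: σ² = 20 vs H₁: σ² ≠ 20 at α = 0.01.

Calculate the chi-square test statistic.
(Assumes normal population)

df = n - 1 = 44
χ² = (n-1)s²/σ₀² = 44×33.30/20 = 73.2600
Critical values: χ²_{0.995,44} = 23.584, χ²_{0.005,44} = 71.893
Rejection region: χ² < 23.584 or χ² > 71.893
Decision: reject H₀

Answer: χ² = 73.2600, reject H₀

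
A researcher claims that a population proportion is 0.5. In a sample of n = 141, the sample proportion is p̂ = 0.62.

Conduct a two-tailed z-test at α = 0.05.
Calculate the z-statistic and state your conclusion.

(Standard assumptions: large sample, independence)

Answer: z = 2.8498, reject H₀

Derivation:
H₀: p = 0.5, H₁: p ≠ 0.5
Standard error: SE = √(p₀(1-p₀)/n) = √(0.5×0.5/141) = 0.042108
z-statistic: z = (p̂ - p₀)/SE = (0.62 - 0.5)/0.042108 = 2.8498
Critical value: z_0.025 = ±1.960
p-value = 0.0044
Decision: reject H₀ at α = 0.05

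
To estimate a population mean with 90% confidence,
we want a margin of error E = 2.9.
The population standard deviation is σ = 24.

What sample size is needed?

z_0.05 = 1.645
n = (z×σ/E)² = (1.645×24/2.9)²
n = 185.3354
Round up: n = 186

Answer: n = 186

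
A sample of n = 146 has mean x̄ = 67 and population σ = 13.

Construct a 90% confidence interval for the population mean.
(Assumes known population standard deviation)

Answer: (65.2301, 68.7699)

Derivation:
Confidence level: 90%, α = 0.1
z_0.05 = 1.645
SE = σ/√n = 13/√146 = 1.0759
Margin of error = 1.645 × 1.0759 = 1.7699
CI: x̄ ± margin = 67 ± 1.7699
CI: (65.2301, 68.7699)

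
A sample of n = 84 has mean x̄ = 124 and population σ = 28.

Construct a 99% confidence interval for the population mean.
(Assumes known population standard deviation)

Confidence level: 99%, α = 0.01
z_0.005 = 2.576
SE = σ/√n = 28/√84 = 3.0551
Margin of error = 2.576 × 3.0551 = 7.8699
CI: x̄ ± margin = 124 ± 7.8699
CI: (116.1301, 131.8699)

Answer: (116.1301, 131.8699)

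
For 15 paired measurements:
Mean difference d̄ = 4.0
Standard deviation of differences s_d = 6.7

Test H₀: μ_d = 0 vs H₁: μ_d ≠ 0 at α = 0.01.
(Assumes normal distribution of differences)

Answer: t = 2.3123, fail to reject H₀

Derivation:
df = n - 1 = 14
SE = s_d/√n = 6.7/√15 = 1.7299
t = d̄/SE = 4.0/1.7299 = 2.3123
Critical value: t_{0.005,14} = ±2.977
p-value ≈ 0.0365
Decision: fail to reject H₀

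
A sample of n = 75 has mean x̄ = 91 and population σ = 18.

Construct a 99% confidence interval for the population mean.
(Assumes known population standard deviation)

Confidence level: 99%, α = 0.01
z_0.005 = 2.576
SE = σ/√n = 18/√75 = 2.0785
Margin of error = 2.576 × 2.0785 = 5.3542
CI: x̄ ± margin = 91 ± 5.3542
CI: (85.6458, 96.3542)

Answer: (85.6458, 96.3542)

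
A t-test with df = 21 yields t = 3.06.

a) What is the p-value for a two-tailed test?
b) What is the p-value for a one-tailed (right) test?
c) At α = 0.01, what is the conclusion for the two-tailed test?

Using t-distribution with df = 21:
a) Two-tailed: p = 2×P(T > 3.06) = 0.0059
b) One-tailed: p = P(T > 3.06) = 0.0030
c) 0.0059 < 0.01, reject H₀

Answer: a) 0.0059, b) 0.0030, c) reject H₀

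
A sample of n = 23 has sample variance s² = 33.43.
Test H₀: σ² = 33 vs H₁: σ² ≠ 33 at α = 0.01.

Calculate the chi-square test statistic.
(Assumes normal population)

Answer: χ² = 22.2867, fail to reject H₀

Derivation:
df = n - 1 = 22
χ² = (n-1)s²/σ₀² = 22×33.43/33 = 22.2867
Critical values: χ²_{0.995,22} = 8.643, χ²_{0.005,22} = 42.796
Rejection region: χ² < 8.643 or χ² > 42.796
Decision: fail to reject H₀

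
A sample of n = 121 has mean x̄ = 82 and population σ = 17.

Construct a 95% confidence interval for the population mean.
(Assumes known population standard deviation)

Answer: (78.9708, 85.0292)

Derivation:
Confidence level: 95%, α = 0.05
z_0.025 = 1.960
SE = σ/√n = 17/√121 = 1.5455
Margin of error = 1.960 × 1.5455 = 3.0292
CI: x̄ ± margin = 82 ± 3.0292
CI: (78.9708, 85.0292)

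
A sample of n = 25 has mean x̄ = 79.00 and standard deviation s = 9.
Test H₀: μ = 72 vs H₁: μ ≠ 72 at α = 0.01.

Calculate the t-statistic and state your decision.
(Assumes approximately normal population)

df = n - 1 = 24
SE = s/√n = 9/√25 = 1.8000
t = (x̄ - μ₀)/SE = (79.00 - 72)/1.8000 = 3.8889
Critical value: t_{0.005,24} = ±2.797
p-value ≈ 0.0007
Decision: reject H₀

Answer: t = 3.8889, reject H₀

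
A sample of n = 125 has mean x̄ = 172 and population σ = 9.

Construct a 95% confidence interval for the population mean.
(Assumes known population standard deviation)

Answer: (170.4222, 173.5778)

Derivation:
Confidence level: 95%, α = 0.05
z_0.025 = 1.960
SE = σ/√n = 9/√125 = 0.8050
Margin of error = 1.960 × 0.8050 = 1.5778
CI: x̄ ± margin = 172 ± 1.5778
CI: (170.4222, 173.5778)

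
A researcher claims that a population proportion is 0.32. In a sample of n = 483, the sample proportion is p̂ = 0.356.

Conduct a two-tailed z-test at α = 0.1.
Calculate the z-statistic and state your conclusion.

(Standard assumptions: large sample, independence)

Answer: z = 1.6961, reject H₀

Derivation:
H₀: p = 0.32, H₁: p ≠ 0.32
Standard error: SE = √(p₀(1-p₀)/n) = √(0.32×0.68/483) = 0.021225
z-statistic: z = (p̂ - p₀)/SE = (0.356 - 0.32)/0.021225 = 1.6961
Critical value: z_0.05 = ±1.645
p-value = 0.0899
Decision: reject H₀ at α = 0.1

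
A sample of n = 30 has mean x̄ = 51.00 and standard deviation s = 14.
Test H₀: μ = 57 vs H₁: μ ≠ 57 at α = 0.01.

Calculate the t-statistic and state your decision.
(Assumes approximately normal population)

df = n - 1 = 29
SE = s/√n = 14/√30 = 2.5560
t = (x̄ - μ₀)/SE = (51.00 - 57)/2.5560 = -2.3474
Critical value: t_{0.005,29} = ±2.756
p-value ≈ 0.0259
Decision: fail to reject H₀

Answer: t = -2.3474, fail to reject H₀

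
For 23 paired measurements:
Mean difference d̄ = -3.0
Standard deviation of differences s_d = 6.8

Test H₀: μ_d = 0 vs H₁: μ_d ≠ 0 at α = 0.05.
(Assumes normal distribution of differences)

df = n - 1 = 22
SE = s_d/√n = 6.8/√23 = 1.4179
t = d̄/SE = -3.0/1.4179 = -2.1158
Critical value: t_{0.025,22} = ±2.074
p-value ≈ 0.0459
Decision: reject H₀

Answer: t = -2.1158, reject H₀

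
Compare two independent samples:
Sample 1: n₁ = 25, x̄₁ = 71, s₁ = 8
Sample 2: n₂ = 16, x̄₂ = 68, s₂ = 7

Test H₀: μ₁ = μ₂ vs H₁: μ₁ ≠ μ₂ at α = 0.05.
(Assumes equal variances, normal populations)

Pooled variance: s²_p = [24×8² + 15×7²]/(39) = 58.2308
s_p = 7.6309
SE = s_p×√(1/n₁ + 1/n₂) = 7.6309×√(1/25 + 1/16) = 2.4431
t = (x̄₁ - x̄₂)/SE = (71 - 68)/2.4431 = 1.2279
df = 39, t-critical = ±2.023
Decision: fail to reject H₀

Answer: t = 1.2279, fail to reject H₀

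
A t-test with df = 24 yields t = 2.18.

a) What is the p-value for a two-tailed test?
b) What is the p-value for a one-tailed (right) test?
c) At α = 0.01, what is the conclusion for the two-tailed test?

Answer: a) 0.0393, b) 0.0196, c) fail to reject H₀

Derivation:
Using t-distribution with df = 24:
a) Two-tailed: p = 2×P(T > 2.18) = 0.0393
b) One-tailed: p = P(T > 2.18) = 0.0196
c) 0.0393 ≥ 0.01, fail to reject H₀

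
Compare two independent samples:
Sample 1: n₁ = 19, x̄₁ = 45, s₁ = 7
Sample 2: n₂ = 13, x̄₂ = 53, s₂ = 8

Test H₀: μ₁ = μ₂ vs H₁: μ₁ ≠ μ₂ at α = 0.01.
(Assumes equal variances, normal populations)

Pooled variance: s²_p = [18×7² + 12×8²]/(30) = 55.0000
s_p = 7.4162
SE = s_p×√(1/n₁ + 1/n₂) = 7.4162×√(1/19 + 1/13) = 2.6694
t = (x̄₁ - x̄₂)/SE = (45 - 53)/2.6694 = -2.9969
df = 30, t-critical = ±2.750
Decision: reject H₀

Answer: t = -2.9969, reject H₀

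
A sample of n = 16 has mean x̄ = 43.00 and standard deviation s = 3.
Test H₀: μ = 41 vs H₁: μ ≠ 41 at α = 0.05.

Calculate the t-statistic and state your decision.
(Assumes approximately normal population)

Answer: t = 2.6667, reject H₀

Derivation:
df = n - 1 = 15
SE = s/√n = 3/√16 = 0.7500
t = (x̄ - μ₀)/SE = (43.00 - 41)/0.7500 = 2.6667
Critical value: t_{0.025,15} = ±2.131
p-value ≈ 0.0176
Decision: reject H₀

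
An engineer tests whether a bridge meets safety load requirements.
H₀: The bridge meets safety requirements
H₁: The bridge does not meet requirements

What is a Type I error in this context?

Type I error: rejecting H₀ when it is actually true (false positive).
Type II error: failing to reject H₀ when H₁ is actually true (false negative).

Answer: Unnecessarily closing a safe bridge for repairs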